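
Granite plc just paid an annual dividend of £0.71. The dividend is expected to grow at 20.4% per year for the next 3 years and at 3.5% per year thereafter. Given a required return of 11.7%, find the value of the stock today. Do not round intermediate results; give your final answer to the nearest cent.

£13.70

D_1 = 0.85484
D_2 = 1.02923
D_3 = 1.23919
Terminal value at year 3: TV = D_3×(1+g_2)/(r−g_2) = 1.28256/0.082 = 15.64099
P_0 = D_1/(1+r)^1 + D_2/(1+r)^2 + D_3/(1+r)^3 + TV/(1+r)^3
    = 0.76530 + 0.82491 + 0.88916 + 11.22289 = 13.70226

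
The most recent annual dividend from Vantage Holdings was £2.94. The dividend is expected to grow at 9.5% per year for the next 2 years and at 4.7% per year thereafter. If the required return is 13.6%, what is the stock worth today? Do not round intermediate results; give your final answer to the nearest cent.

£37.70

D_1 = 3.21930
D_2 = 3.52513
Terminal value at year 2: TV = D_2×(1+g_2)/(r−g_2) = 3.69081/0.089 = 41.46983
P_0 = D_1/(1+r)^1 + D_2/(1+r)^2 + TV/(1+r)^2
    = 2.83389 + 2.73161 + 32.13480 = 37.70030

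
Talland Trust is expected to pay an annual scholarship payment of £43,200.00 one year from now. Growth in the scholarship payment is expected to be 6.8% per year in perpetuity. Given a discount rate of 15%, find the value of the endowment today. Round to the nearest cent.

Growing perpetuity: P = D₁ / (r − g) = £43,200.0000 / (0.15 − 0.068) = £526,829.27

£526829.27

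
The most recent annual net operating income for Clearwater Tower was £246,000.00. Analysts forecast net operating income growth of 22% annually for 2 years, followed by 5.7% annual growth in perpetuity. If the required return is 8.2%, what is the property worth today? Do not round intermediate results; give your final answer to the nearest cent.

£13813286.51

D_1 = 300120.00000
D_2 = 366146.40000
Terminal value at year 2: TV = D_2×(1+g_2)/(r−g_2) = 387016.74480/0.025 = 15480669.79200
P_0 = D_1/(1+r)^1 + D_2/(1+r)^2 + TV/(1+r)^2
    = 277375.23105 + 312752.10895 + 13223159.16646 = 13813286.50647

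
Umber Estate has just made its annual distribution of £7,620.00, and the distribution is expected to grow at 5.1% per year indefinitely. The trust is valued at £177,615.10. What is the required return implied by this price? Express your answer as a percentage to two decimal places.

9.61%

D₁ = £7,620.00 × 1.051 = £8,008.6200
P = D₁/(r − g) ⇒ r = D₁/P + g = £8,008.6200/£177,615.10 + 0.051 = 0.045090 + 0.051 = 0.096090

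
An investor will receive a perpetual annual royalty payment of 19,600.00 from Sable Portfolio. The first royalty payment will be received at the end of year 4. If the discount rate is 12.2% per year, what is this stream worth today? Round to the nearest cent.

Value at end of year 3: C / r = 19,600.00 / 0.122 = 160,655.7377
Discount to today: PV = 160,655.7377 / (1 + 0.122)^3 = 160,655.7377 / 1.412468 = 113,741.16

113741.16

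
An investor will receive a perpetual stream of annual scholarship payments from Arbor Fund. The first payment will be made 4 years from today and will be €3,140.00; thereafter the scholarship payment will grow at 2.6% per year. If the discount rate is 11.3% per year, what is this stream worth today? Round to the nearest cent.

Value at end of year 3: C₁ / (r − g) = €3,140.00 / (0.113 − 0.026) = €36,091.9540
Discount to today: PV = €36,091.9540 / (1 + 0.113)^3 = €36,091.9540 / 1.378750 = €26,177.30

€26177.30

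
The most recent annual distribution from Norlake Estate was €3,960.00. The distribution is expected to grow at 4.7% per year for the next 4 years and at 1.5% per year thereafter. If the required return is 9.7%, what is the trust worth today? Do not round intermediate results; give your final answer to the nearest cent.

D_1 = 4146.12000
D_2 = 4340.98764
D_3 = 4545.01406
D_4 = 4758.62972
Terminal value at year 4: TV = D_4×(1+g_2)/(r−g_2) = 4830.00917/0.082 = 58902.55080
P_0 = D_1/(1+r)^1 + D_2/(1+r)^2 + D_3/(1+r)^3 + D_4/(1+r)^4 + TV/(1+r)^4
    = 3779.50775 + 3607.24213 + 3442.82817 + 3285.90802 + 40673.12976 = 54788.61582

€54788.62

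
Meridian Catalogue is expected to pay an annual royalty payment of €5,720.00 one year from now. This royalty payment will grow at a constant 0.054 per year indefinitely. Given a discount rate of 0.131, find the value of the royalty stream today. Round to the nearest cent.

€74285.71

Growing perpetuity: P = D₁ / (r − g) = €5,720.0000 / (0.131 − 0.054) = €74,285.71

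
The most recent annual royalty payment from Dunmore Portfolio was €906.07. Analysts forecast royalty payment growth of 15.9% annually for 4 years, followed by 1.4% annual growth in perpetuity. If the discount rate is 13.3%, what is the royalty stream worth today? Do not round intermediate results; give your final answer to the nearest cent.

€12291.12

D_1 = 1050.13513
D_2 = 1217.10662
D_3 = 1410.62657
D_4 = 1634.91619
Terminal value at year 4: TV = D_4×(1+g_2)/(r−g_2) = 1657.80502/0.119 = 13931.13461
P_0 = D_1/(1+r)^1 + D_2/(1+r)^2 + D_3/(1+r)^3 + D_4/(1+r)^4 + TV/(1+r)^4
    = 926.86243 + 948.13200 + 969.88966 + 992.14662 + 8454.08965 = 12291.12036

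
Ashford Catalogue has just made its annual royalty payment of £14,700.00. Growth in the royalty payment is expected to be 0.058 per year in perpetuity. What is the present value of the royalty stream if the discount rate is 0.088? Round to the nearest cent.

D₁ = D₀ × (1 + g) = £14,700.00 × 1.058 = £15,552.6000
Growing perpetuity: P = D₁ / (r − g) = £15,552.6000 / (0.088 − 0.058) = £518,420.00

£518420.00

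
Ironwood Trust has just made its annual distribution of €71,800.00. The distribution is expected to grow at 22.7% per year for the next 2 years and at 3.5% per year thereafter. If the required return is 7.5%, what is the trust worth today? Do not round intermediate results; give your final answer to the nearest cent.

€2595835.49

D_1 = 88098.60000
D_2 = 108096.98220
Terminal value at year 2: TV = D_2×(1+g_2)/(r−g_2) = 111880.37658/0.04 = 2797009.41443
P_0 = D_1/(1+r)^1 + D_2/(1+r)^2 + TV/(1+r)^2
    = 81952.18605 + 93539.84398 + 2420343.46300 = 2595835.49302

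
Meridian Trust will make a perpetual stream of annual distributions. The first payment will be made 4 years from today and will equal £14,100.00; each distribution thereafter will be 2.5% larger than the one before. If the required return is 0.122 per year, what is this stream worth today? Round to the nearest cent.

£102912.66

Value at end of year 3: C₁ / (r − g) = £14,100.00 / (0.122 − 0.025) = £145,360.8247
Discount to today: PV = £145,360.8247 / (1 + 0.122)^3 = £145,360.8247 / 1.412468 = £102,912.66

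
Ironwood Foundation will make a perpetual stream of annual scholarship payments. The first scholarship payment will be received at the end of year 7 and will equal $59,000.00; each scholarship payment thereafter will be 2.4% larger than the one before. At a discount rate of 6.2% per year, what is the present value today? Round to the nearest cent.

$1082234.35

Value at end of year 6: C₁ / (r − g) = $59,000.00 / (0.062 − 0.024) = $1,552,631.5789
Discount to today: PV = $1,552,631.5789 / (1 + 0.062)^6 = $1,552,631.5789 / 1.434654 = $1,082,234.35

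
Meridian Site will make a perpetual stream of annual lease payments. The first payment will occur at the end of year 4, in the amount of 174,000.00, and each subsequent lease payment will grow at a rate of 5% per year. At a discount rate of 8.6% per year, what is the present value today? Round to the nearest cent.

3773612.24

Value at end of year 3: C₁ / (r − g) = 174,000.00 / (0.086 − 0.05) = 4,833,333.3333
Discount to today: PV = 4,833,333.3333 / (1 + 0.086)^3 = 4,833,333.3333 / 1.280824 = 3,773,612.24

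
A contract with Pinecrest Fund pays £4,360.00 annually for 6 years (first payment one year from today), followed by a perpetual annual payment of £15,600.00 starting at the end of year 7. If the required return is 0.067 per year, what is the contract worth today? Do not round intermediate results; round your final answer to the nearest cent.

£178760.10

PV of 6-year annuity: £4,360.00 × [1 − (1+0.067)^−6] / 0.067 = 20975.98951
Perpetuity value at year 6: £15,600.00 / 0.067 = 232835.82090
PV of perpetuity: 232835.82090 / (1+0.067)^6 = 157784.11531
Total PV = 20975.98951 + 157784.11531 = 178760.10482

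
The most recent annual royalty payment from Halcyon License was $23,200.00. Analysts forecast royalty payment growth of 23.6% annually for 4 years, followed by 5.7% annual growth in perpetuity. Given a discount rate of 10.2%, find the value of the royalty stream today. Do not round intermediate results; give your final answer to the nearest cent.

$987033.06

D_1 = 28675.20000
D_2 = 35442.54720
D_3 = 43806.98834
D_4 = 54145.43759
Terminal value at year 4: TV = D_4×(1+g_2)/(r−g_2) = 57231.72753/0.045 = 1271816.16733
P_0 = D_1/(1+r)^1 + D_2/(1+r)^2 + D_3/(1+r)^3 + D_4/(1+r)^4 + TV/(1+r)^4
    = 26021.05263 + 29185.13707 + 32733.96499 + 36714.32008 + 862378.58501 = 987033.05978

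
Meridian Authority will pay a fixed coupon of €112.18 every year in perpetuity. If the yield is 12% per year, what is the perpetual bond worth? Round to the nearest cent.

€934.83

Level perpetuity: PV = C / r = €112.18 / 0.12 = €934.83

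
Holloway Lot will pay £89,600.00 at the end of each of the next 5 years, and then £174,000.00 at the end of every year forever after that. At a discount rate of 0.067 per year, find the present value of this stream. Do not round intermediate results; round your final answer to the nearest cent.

£2248160.67

PV of 5-year annuity: £89,600.00 × [1 − (1+0.067)^−5] / 0.067 = 370347.64225
Perpetuity value at year 5: £174,000.00 / 0.067 = 2597014.92537
PV of perpetuity: 2597014.92537 / (1+0.067)^5 = 1877813.03082
Total PV = 370347.64225 + 1877813.03082 = 2248160.67307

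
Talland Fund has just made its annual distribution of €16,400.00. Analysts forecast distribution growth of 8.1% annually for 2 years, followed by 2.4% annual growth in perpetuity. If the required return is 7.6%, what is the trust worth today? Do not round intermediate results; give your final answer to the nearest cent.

D_1 = 17728.40000
D_2 = 19164.40040
Terminal value at year 2: TV = D_2×(1+g_2)/(r−g_2) = 19624.34601/0.052 = 377391.26942
P_0 = D_1/(1+r)^1 + D_2/(1+r)^2 + TV/(1+r)^2
    = 16476.20818 + 16552.77048 + 325962.24953 = 358991.22820

€358991.23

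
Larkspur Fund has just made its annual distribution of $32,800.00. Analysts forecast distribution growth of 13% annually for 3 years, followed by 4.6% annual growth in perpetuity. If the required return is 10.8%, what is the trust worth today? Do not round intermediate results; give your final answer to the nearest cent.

$689348.46

D_1 = 37064.00000
D_2 = 41882.32000
D_3 = 47327.02160
Terminal value at year 3: TV = D_3×(1+g_2)/(r−g_2) = 49504.06459/0.062 = 798452.65474
P_0 = D_1/(1+r)^1 + D_2/(1+r)^2 + D_3/(1+r)^3 + TV/(1+r)^3
    = 33451.26354 + 34115.45830 + 34792.84105 + 586988.89896 = 689348.46185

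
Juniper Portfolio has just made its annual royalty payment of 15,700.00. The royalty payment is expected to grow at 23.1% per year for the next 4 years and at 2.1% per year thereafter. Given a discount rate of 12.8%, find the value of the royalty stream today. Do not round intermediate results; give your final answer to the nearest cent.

D_1 = 19326.70000
D_2 = 23791.16770
D_3 = 29286.92744
D_4 = 36052.20768
Terminal value at year 4: TV = D_4×(1+g_2)/(r−g_2) = 36809.30404/0.107 = 344012.18727
P_0 = D_1/(1+r)^1 + D_2/(1+r)^2 + D_3/(1+r)^3 + D_4/(1+r)^4 + TV/(1+r)^4
    = 17133.59929 + 18698.10348 + 20405.46577 + 22268.73082 + 212489.47815 = 290995.37751

290995.38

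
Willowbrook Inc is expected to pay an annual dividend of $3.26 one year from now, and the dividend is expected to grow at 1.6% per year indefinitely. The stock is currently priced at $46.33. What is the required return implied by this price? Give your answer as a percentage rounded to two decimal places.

8.64%

P = D₁/(r − g) ⇒ r = D₁/P + g = $3.2600/$46.33 + 0.016 = 0.070365 + 0.016 = 0.086365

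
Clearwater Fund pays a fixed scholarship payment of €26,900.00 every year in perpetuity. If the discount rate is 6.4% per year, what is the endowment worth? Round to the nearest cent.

€420312.50

Level perpetuity: PV = C / r = €26,900.00 / 0.064 = €420,312.50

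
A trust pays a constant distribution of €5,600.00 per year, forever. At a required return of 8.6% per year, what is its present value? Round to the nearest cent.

Level perpetuity: PV = C / r = €5,600.00 / 0.086 = €65,116.28

€65116.28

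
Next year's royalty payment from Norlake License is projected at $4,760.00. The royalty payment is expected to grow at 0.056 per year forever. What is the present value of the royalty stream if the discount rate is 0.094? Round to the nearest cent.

Growing perpetuity: P = D₁ / (r − g) = $4,760.0000 / (0.094 − 0.056) = $125,263.16

$125263.16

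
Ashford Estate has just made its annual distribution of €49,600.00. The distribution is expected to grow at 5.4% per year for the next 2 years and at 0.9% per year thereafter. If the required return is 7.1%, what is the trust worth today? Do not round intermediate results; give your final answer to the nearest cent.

€878628.57

D_1 = 52278.40000
D_2 = 55101.43360
Terminal value at year 2: TV = D_2×(1+g_2)/(r−g_2) = 55597.34650/0.062 = 896731.39520
P_0 = D_1/(1+r)^1 + D_2/(1+r)^2 + TV/(1+r)^2
    = 48812.69841 + 48037.89368 + 781777.97934 = 878628.57143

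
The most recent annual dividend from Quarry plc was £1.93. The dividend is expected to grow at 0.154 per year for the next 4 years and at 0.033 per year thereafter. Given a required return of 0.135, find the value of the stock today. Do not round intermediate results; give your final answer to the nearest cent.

£28.94

D_1 = 2.22722
D_2 = 2.57021
D_3 = 2.96602
D_4 = 3.42279
Terminal value at year 4: TV = D_4×(1+g_2)/(r−g_2) = 3.53574/0.102 = 34.66416
P_0 = D_1/(1+r)^1 + D_2/(1+r)^2 + D_3/(1+r)^3 + D_4/(1+r)^4 + TV/(1+r)^4
    = 1.96231 + 1.99516 + 2.02856 + 2.06251 + 20.88802 = 28.93656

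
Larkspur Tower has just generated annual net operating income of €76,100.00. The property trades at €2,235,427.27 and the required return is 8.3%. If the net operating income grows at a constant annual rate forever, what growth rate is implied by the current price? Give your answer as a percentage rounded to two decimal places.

4.73%

P = D₀(1+g)/(r−g) ⇒ P(r−g) = D₀(1+g) ⇒ g(P+D₀) = P·r − D₀
g = (P·r − D₀)/(P + D₀) = (€2,235,427.27×0.083 − €76,100.00) / (€2,235,427.27 + €76,100.00) = 0.047346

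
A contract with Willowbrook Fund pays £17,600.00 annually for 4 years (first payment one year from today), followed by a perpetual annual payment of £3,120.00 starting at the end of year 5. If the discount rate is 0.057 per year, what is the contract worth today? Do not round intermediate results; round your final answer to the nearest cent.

PV of 4-year annuity: £17,600.00 × [1 − (1+0.057)^−4] / 0.057 = 61407.15072
Perpetuity value at year 4: £3,120.00 / 0.057 = 54736.84211
PV of perpetuity: 54736.84211 / (1+0.057)^4 = 43851.02902
Total PV = 61407.15072 + 43851.02902 = 105258.17975

£105258.18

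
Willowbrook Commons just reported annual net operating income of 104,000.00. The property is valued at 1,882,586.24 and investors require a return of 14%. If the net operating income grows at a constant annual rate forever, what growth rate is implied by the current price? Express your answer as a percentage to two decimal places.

8.03%

P = D₀(1+g)/(r−g) ⇒ P(r−g) = D₀(1+g) ⇒ g(P+D₀) = P·r − D₀
g = (P·r − D₀)/(P + D₀) = (1,882,586.24×0.14 − 104,000.00) / (1,882,586.24 + 104,000.00) = 0.080320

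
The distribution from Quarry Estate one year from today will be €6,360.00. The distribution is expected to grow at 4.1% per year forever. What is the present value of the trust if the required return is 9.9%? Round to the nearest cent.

€109655.17

Growing perpetuity: P = D₁ / (r − g) = €6,360.0000 / (0.099 − 0.041) = €109,655.17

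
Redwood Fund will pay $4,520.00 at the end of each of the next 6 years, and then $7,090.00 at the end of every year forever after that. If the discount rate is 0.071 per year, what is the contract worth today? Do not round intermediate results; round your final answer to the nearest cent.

PV of 6-year annuity: $4,520.00 × [1 − (1+0.071)^−6] / 0.071 = 21478.40865
Perpetuity value at year 6: $7,090.00 / 0.071 = 99859.15493
PV of perpetuity: 99859.15493 / (1+0.071)^6 = 66168.46525
Total PV = 21478.40865 + 66168.46525 = 87646.87390

$87646.87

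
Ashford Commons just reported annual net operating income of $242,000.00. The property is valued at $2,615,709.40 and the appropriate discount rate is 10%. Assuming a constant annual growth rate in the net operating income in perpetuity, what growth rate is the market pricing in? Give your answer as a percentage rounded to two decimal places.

P = D₀(1+g)/(r−g) ⇒ P(r−g) = D₀(1+g) ⇒ g(P+D₀) = P·r − D₀
g = (P·r − D₀)/(P + D₀) = ($2,615,709.40×0.1 − $242,000.00) / ($2,615,709.40 + $242,000.00) = 0.006848

0.68%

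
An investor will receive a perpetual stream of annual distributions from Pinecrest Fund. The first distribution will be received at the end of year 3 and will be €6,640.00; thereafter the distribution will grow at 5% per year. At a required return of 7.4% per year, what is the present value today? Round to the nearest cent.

€239854.72

Value at end of year 2: C₁ / (r − g) = €6,640.00 / (0.074 − 0.05) = €276,666.6667
Discount to today: PV = €276,666.6667 / (1 + 0.074)^2 = €276,666.6667 / 1.153476 = €239,854.72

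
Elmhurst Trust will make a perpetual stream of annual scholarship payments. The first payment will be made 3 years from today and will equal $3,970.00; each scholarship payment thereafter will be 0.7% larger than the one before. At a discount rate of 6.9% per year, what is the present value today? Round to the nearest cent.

Value at end of year 2: C₁ / (r − g) = $3,970.00 / (0.069 − 0.007) = $64,032.2581
Discount to today: PV = $64,032.2581 / (1 + 0.069)^2 = $64,032.2581 / 1.142761 = $56,032.94

$56032.94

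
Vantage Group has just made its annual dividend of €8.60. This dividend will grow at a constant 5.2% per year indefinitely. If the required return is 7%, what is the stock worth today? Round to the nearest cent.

D₁ = D₀ × (1 + g) = €8.60 × 1.052 = €9.0472
Growing perpetuity: P = D₁ / (r − g) = €9.0472 / (0.07 − 0.052) = €502.62

€502.62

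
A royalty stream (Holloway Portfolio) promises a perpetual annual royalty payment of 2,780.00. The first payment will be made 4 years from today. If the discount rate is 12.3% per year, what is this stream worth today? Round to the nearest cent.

15958.81

Value at end of year 3: C / r = 2,780.00 / 0.123 = 22,601.6260
Discount to today: PV = 22,601.6260 / (1 + 0.123)^3 = 22,601.6260 / 1.416248 = 15,958.81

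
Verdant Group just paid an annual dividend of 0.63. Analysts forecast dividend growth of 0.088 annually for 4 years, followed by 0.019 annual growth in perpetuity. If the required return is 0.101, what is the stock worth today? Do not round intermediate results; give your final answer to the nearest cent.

D_1 = 0.68544
D_2 = 0.74576
D_3 = 0.81139
D_4 = 0.88279
Terminal value at year 4: TV = D_4×(1+g_2)/(r−g_2) = 0.89956/0.082 = 10.97025
P_0 = D_1/(1+r)^1 + D_2/(1+r)^2 + D_3/(1+r)^3 + D_4/(1+r)^4 + TV/(1+r)^4
    = 0.62256 + 0.61521 + 0.60795 + 0.60077 + 7.46564 = 9.91213

9.91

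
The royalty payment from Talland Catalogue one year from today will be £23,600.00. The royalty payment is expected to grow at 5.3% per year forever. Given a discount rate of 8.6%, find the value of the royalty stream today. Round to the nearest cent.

£715151.52

Growing perpetuity: P = D₁ / (r − g) = £23,600.0000 / (0.086 − 0.053) = £715,151.52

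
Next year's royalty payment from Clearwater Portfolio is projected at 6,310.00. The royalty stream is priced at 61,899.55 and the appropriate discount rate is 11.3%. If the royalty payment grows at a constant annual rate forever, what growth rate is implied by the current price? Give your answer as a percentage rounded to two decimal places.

P = D₁/(r−g) ⇒ g = r − D₁/P = 0.113 − 6,310.00/61,899.55 = 0.011061

1.11%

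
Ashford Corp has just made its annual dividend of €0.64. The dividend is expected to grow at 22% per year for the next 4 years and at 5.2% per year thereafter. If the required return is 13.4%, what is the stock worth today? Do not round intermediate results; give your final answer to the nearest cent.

€14.08

D_1 = 0.78080
D_2 = 0.95258
D_3 = 1.16214
D_4 = 1.41781
Terminal value at year 4: TV = D_4×(1+g_2)/(r−g_2) = 1.49154/0.082 = 18.18952
P_0 = D_1/(1+r)^1 + D_2/(1+r)^2 + D_3/(1+r)^3 + D_4/(1+r)^4 + TV/(1+r)^4
    = 0.68854 + 0.74075 + 0.79693 + 0.85737 + 10.99940 = 14.08299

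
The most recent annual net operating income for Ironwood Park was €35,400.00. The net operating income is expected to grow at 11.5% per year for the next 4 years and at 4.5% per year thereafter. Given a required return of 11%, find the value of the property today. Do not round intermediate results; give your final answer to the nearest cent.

€722648.84

D_1 = 39471.00000
D_2 = 44010.16500
D_3 = 49071.33398
D_4 = 54714.53738
Terminal value at year 4: TV = D_4×(1+g_2)/(r−g_2) = 57176.69156/0.065 = 879641.40868
P_0 = D_1/(1+r)^1 + D_2/(1+r)^2 + D_3/(1+r)^3 + D_4/(1+r)^4 + TV/(1+r)^4
    = 35559.45946 + 35719.63720 + 35880.53647 + 36042.16051 + 579447.04204 = 722648.83568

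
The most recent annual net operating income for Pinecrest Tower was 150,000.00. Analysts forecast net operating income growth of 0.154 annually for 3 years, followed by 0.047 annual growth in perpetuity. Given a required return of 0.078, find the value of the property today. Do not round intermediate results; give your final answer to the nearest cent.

D_1 = 173100.00000
D_2 = 199757.40000
D_3 = 230520.03960
Terminal value at year 3: TV = D_3×(1+g_2)/(r−g_2) = 241354.48146/0.031 = 7785628.43423
P_0 = D_1/(1+r)^1 + D_2/(1+r)^2 + D_3/(1+r)^3 + TV/(1+r)^3
    = 160575.13915 + 171895.83541 + 184014.65127 + 6214946.44765 = 6731432.07348

6731432.07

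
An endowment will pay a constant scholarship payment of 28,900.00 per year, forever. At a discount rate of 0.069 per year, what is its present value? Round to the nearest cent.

418840.58

Level perpetuity: PV = C / r = 28,900.00 / 0.069 = 418,840.58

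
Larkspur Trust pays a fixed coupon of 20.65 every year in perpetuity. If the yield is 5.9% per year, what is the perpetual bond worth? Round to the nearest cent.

Level perpetuity: PV = C / r = 20.65 / 0.059 = 350.00

350.00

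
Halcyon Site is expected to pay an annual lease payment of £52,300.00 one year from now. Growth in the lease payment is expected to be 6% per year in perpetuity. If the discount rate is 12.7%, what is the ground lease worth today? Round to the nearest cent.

Growing perpetuity: P = D₁ / (r − g) = £52,300.0000 / (0.127 − 0.06) = £780,597.01

£780597.01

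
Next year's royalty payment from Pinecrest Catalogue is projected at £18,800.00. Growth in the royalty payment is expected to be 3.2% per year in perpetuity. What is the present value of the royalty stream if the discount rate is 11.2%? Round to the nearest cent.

£235000.00

Growing perpetuity: P = D₁ / (r − g) = £18,800.0000 / (0.112 − 0.032) = £235,000.00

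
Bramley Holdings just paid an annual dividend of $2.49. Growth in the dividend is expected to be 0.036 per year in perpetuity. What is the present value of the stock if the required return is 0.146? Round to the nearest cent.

$23.45

D₁ = D₀ × (1 + g) = $2.49 × 1.036 = $2.5796
Growing perpetuity: P = D₁ / (r − g) = $2.5796 / (0.146 − 0.036) = $23.45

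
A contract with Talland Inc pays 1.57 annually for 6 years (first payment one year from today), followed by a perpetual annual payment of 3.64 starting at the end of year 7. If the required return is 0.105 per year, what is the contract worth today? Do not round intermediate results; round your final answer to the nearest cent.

25.78

PV of 6-year annuity: 1.57 × [1 − (1+0.105)^−6] / 0.105 = 6.73872
Perpetuity value at year 6: 3.64 / 0.105 = 34.66667
PV of perpetuity: 34.66667 / (1+0.105)^6 = 19.04313
Total PV = 6.73872 + 19.04313 = 25.78186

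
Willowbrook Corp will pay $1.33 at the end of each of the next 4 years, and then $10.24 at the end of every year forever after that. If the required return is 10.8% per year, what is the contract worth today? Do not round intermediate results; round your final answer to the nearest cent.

$67.05

PV of 4-year annuity: $1.33 × [1 − (1+0.108)^−4] / 0.108 = 4.14393
Perpetuity value at year 4: $10.24 / 0.108 = 94.81481
PV of perpetuity: 94.81481 / (1+0.108)^4 = 62.90963
Total PV = 4.14393 + 62.90963 = 67.05357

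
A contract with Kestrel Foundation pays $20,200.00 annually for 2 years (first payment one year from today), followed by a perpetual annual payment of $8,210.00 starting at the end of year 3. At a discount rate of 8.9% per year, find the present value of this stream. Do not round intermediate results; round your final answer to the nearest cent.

$113367.58

PV of 2-year annuity: $20,200.00 × [1 − (1+0.089)^−2] / 0.089 = 35582.30270
Perpetuity value at year 2: $8,210.00 / 0.089 = 92247.19101
PV of perpetuity: 92247.19101 / (1+0.089)^2 = 77785.27491
Total PV = 35582.30270 + 77785.27491 = 113367.57761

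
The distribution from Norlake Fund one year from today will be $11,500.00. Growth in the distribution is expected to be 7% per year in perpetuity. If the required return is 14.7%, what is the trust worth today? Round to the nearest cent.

Growing perpetuity: P = D₁ / (r − g) = $11,500.0000 / (0.147 − 0.07) = $149,350.65

$149350.65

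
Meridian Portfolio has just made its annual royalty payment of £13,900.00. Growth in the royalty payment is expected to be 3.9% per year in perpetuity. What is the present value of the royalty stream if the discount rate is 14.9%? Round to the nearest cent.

D₁ = D₀ × (1 + g) = £13,900.00 × 1.039 = £14,442.1000
Growing perpetuity: P = D₁ / (r − g) = £14,442.1000 / (0.149 − 0.039) = £131,291.82

£131291.82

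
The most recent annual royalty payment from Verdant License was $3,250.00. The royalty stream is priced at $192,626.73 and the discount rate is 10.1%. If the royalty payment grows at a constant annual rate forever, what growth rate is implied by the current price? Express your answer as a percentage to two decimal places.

P = D₀(1+g)/(r−g) ⇒ P(r−g) = D₀(1+g) ⇒ g(P+D₀) = P·r − D₀
g = (P·r − D₀)/(P + D₀) = ($192,626.73×0.101 − $3,250.00) / ($192,626.73 + $3,250.00) = 0.082732

8.27%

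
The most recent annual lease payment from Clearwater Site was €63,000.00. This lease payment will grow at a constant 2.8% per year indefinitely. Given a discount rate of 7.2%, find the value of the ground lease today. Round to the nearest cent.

€1471909.09

D₁ = D₀ × (1 + g) = €63,000.00 × 1.028 = €64,764.0000
Growing perpetuity: P = D₁ / (r − g) = €64,764.0000 / (0.072 − 0.028) = €1,471,909.09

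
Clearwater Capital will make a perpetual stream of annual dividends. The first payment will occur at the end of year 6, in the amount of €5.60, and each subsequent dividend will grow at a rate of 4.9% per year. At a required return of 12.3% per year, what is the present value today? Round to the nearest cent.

€42.37

Value at end of year 5: C₁ / (r − g) = €5.60 / (0.123 − 0.049) = €75.6757
Discount to today: PV = €75.6757 / (1 + 0.123)^5 = €75.6757 / 1.786071 = €42.37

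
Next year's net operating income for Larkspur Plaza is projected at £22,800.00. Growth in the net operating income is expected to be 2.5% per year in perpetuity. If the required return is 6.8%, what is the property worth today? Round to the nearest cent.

Growing perpetuity: P = D₁ / (r − g) = £22,800.0000 / (0.068 − 0.025) = £530,232.56

£530232.56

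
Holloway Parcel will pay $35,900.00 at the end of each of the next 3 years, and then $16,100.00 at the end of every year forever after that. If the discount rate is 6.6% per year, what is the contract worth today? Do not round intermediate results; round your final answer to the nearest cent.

$296282.95

PV of 3-year annuity: $35,900.00 × [1 − (1+0.066)^−3] / 0.066 = 94905.73228
Perpetuity value at year 3: $16,100.00 / 0.066 = 243939.39394
PV of perpetuity: 243939.39394 / (1+0.066)^3 = 201377.21317
Total PV = 94905.73228 + 201377.21317 = 296282.94545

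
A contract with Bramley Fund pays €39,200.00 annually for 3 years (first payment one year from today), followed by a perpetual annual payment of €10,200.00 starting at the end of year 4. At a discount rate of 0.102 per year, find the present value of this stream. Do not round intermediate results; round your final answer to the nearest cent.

PV of 3-year annuity: €39,200.00 × [1 − (1+0.102)^−3] / 0.102 = 97142.37423
Perpetuity value at year 3: €10,200.00 / 0.102 = 100000.00000
PV of perpetuity: 100000.00000 / (1+0.102)^3 = 74723.15772
Total PV = 97142.37423 + 74723.15772 = 171865.53196

€171865.53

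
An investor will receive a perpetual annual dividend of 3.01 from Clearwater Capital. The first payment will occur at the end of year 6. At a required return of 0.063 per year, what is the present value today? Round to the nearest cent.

35.20

Value at end of year 5: C / r = 3.01 / 0.063 = 47.7778
Discount to today: PV = 47.7778 / (1 + 0.063)^5 = 47.7778 / 1.357270 = 35.20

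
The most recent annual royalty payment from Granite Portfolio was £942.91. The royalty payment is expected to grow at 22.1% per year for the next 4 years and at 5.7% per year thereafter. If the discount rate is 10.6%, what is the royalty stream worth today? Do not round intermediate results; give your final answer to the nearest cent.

£35072.24

D_1 = 1151.29311
D_2 = 1405.72889
D_3 = 1716.39497
D_4 = 2095.71826
Terminal value at year 4: TV = D_4×(1+g_2)/(r−g_2) = 2215.17420/0.049 = 45207.63675
P_0 = D_1/(1+r)^1 + D_2/(1+r)^2 + D_3/(1+r)^3 + D_4/(1+r)^4 + TV/(1+r)^4
    = 1040.95218 + 1149.18862 + 1268.67930 + 1400.59441 + 30212.82233 = 35072.23684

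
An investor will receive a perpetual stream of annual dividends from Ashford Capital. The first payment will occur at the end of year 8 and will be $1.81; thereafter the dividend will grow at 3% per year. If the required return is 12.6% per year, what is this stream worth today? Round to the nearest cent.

$8.22

Value at end of year 7: C₁ / (r − g) = $1.81 / (0.126 − 0.03) = $18.8542
Discount to today: PV = $18.8542 / (1 + 0.126)^7 = $18.8542 / 2.294926 = $8.22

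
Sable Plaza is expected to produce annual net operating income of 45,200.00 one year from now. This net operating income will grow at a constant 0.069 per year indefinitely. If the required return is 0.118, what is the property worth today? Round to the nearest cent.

Growing perpetuity: P = D₁ / (r − g) = 45,200.0000 / (0.118 − 0.069) = 922,448.98

922448.98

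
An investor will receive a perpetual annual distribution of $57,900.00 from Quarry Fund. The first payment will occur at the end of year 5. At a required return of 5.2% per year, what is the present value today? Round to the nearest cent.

Value at end of year 4: C / r = $57,900.00 / 0.052 = $1,113,461.5385
Discount to today: PV = $1,113,461.5385 / (1 + 0.052)^4 = $1,113,461.5385 / 1.224794 = $909,101.26

$909101.26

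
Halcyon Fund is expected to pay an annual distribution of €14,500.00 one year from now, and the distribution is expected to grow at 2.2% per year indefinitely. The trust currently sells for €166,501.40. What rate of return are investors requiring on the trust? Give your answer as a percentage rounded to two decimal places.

P = D₁/(r − g) ⇒ r = D₁/P + g = €14,500.0000/€166,501.40 + 0.022 = 0.087086 + 0.022 = 0.109086

10.91%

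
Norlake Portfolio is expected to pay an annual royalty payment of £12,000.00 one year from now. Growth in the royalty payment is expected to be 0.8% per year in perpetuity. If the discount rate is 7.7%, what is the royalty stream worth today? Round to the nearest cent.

Growing perpetuity: P = D₁ / (r − g) = £12,000.0000 / (0.077 − 0.008) = £173,913.04

£173913.04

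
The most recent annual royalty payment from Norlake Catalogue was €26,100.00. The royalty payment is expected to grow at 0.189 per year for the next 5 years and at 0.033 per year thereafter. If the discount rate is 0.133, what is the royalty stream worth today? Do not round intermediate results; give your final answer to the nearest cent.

D_1 = 31032.90000
D_2 = 36898.11810
D_3 = 43871.86242
D_4 = 52163.64442
D_5 = 62022.57321
Terminal value at year 5: TV = D_5×(1+g_2)/(r−g_2) = 64069.31813/0.1 = 640693.18130
P_0 = D_1/(1+r)^1 + D_2/(1+r)^2 + D_3/(1+r)^3 + D_4/(1+r)^4 + D_5/(1+r)^5 + TV/(1+r)^5
    = 27390.02648 + 28743.81419 + 30164.51463 + 31655.43504 + 33220.04612 + 343163.07647 = 494336.91293

€494336.91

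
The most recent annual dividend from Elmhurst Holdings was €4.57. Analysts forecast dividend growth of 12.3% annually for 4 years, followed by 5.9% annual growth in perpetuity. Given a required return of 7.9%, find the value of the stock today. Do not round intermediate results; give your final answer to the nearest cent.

€304.15

D_1 = 5.13211
D_2 = 5.76336
D_3 = 6.47225
D_4 = 7.26834
Terminal value at year 4: TV = D_4×(1+g_2)/(r−g_2) = 7.69717/0.02 = 384.85859
P_0 = D_1/(1+r)^1 + D_2/(1+r)^2 + D_3/(1+r)^3 + D_4/(1+r)^4 + TV/(1+r)^4
    = 4.75636 + 4.95031 + 5.15218 + 5.36228 + 283.93270 = 304.15383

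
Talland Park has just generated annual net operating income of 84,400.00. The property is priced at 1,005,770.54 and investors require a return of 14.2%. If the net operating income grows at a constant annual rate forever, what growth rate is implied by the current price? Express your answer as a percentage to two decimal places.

P = D₀(1+g)/(r−g) ⇒ P(r−g) = D₀(1+g) ⇒ g(P+D₀) = P·r − D₀
g = (P·r − D₀)/(P + D₀) = (1,005,770.54×0.142 − 84,400.00) / (1,005,770.54 + 84,400.00) = 0.053587

5.36%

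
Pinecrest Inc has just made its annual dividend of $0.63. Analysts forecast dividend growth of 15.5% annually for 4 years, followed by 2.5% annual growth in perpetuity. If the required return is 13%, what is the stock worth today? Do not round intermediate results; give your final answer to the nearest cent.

D_1 = 0.72765
D_2 = 0.84044
D_3 = 0.97070
D_4 = 1.12116
Terminal value at year 4: TV = D_4×(1+g_2)/(r−g_2) = 1.14919/0.105 = 10.94468
P_0 = D_1/(1+r)^1 + D_2/(1+r)^2 + D_3/(1+r)^3 + D_4/(1+r)^4 + TV/(1+r)^4
    = 0.64394 + 0.65818 + 0.67275 + 0.68763 + 6.71258 = 9.37508

$9.38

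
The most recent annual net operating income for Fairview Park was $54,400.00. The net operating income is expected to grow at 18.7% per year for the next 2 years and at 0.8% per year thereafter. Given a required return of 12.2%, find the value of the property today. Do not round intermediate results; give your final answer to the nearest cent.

D_1 = 64572.80000
D_2 = 76647.91360
Terminal value at year 2: TV = D_2×(1+g_2)/(r−g_2) = 77261.09691/0.114 = 677728.92025
P_0 = D_1/(1+r)^1 + D_2/(1+r)^2 + TV/(1+r)^2
    = 57551.51515 + 60885.60471 + 538356.92586 = 656794.04572

$656794.05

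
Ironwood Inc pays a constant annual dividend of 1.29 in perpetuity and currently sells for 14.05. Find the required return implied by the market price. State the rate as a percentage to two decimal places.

P = C/r ⇒ r = C/P = 1.29/14.05 = 0.091815

9.18%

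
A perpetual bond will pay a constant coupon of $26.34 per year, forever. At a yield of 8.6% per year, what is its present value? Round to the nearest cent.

$306.28

Level perpetuity: PV = C / r = $26.34 / 0.086 = $306.28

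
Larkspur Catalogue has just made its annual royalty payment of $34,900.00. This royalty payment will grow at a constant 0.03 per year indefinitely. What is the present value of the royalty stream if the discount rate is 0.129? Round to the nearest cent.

D₁ = D₀ × (1 + g) = $34,900.00 × 1.03 = $35,947.0000
Growing perpetuity: P = D₁ / (r − g) = $35,947.0000 / (0.129 − 0.03) = $363,101.01

$363101.01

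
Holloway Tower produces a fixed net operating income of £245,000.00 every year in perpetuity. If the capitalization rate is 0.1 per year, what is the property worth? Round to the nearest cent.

£2450000.00

Level perpetuity: PV = C / r = £245,000.00 / 0.1 = £2,450,000.00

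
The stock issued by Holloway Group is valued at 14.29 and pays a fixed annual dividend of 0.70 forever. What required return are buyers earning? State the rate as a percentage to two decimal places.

P = C/r ⇒ r = C/P = 0.70/14.29 = 0.048985

4.90%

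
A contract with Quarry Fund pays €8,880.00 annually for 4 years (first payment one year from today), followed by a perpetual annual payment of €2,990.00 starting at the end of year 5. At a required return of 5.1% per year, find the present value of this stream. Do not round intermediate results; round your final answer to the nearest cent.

PV of 4-year annuity: €8,880.00 × [1 − (1+0.051)^−4] / 0.051 = 31415.03403
Perpetuity value at year 4: €2,990.00 / 0.051 = 58627.45098
PV of perpetuity: 58627.45098 / (1+0.051)^4 = 48049.64110
Total PV = 31415.03403 + 48049.64110 = 79464.67513

€79464.68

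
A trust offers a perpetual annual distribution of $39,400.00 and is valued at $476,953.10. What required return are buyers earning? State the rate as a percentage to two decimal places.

P = C/r ⇒ r = C/P = $39,400.00/$476,953.10 = 0.082608

8.26%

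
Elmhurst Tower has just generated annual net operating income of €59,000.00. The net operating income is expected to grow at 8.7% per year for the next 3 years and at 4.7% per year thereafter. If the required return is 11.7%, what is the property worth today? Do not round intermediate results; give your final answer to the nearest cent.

€980922.15

D_1 = 64133.00000
D_2 = 69712.57100
D_3 = 75777.56468
Terminal value at year 3: TV = D_3×(1+g_2)/(r−g_2) = 79339.11022/0.07 = 1133415.86024
P_0 = D_1/(1+r)^1 + D_2/(1+r)^2 + D_3/(1+r)^3 + TV/(1+r)^3
    = 57415.39839 + 55873.35546 + 54372.72819 + 813260.66302 = 980922.14506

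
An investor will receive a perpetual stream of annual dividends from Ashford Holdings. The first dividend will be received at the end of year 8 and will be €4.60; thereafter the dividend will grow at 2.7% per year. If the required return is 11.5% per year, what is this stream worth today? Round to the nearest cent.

€24.40

Value at end of year 7: C₁ / (r − g) = €4.60 / (0.115 − 0.027) = €52.2727
Discount to today: PV = €52.2727 / (1 + 0.115)^7 = €52.2727 / 2.142516 = €24.40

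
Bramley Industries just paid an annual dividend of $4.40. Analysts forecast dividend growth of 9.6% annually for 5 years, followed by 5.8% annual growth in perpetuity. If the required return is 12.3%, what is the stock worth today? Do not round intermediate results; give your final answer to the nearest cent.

D_1 = 4.82240
D_2 = 5.28535
D_3 = 5.79274
D_4 = 6.34885
D_5 = 6.95834
Terminal value at year 5: TV = D_5×(1+g_2)/(r−g_2) = 7.36192/0.065 = 113.26031
P_0 = D_1/(1+r)^1 + D_2/(1+r)^2 + D_3/(1+r)^3 + D_4/(1+r)^4 + D_5/(1+r)^5 + TV/(1+r)^5
    = 4.29421 + 4.19097 + 4.09020 + 3.99187 + 3.89589 + 63.41310 = 83.87624

$83.88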